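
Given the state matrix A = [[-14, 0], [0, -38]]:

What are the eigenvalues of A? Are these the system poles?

For diagonal matrix, eigenvalues are diagonal entries: λ₁ = -14, λ₂ = -38. Eigenvalues of A = system poles.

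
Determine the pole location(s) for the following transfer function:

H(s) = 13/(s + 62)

Pole is where denominator = 0: s + 62 = 0, so s = -62.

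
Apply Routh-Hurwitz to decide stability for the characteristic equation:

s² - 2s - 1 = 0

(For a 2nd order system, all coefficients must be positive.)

Coefficients: 1, -2, -1. b=-2, c=-1 not positive, so system is unstable.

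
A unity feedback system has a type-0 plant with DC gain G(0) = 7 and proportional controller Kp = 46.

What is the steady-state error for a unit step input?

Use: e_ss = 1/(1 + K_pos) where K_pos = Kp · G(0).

K_pos = Kp · G(0) = 46 × 7 = 322. e_ss = 1/(1 + 322) = 0.0031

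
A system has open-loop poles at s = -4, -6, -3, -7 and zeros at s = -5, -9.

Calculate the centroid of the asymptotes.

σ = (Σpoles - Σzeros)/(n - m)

σ = (Σpoles - Σzeros)/(n - m) = (-20 - (-14))/(4 - 2) = -6/2 = -3.0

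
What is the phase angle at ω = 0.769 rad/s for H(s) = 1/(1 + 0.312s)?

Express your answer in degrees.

Phase = -arctan(ωτ) = -arctan(0.769 × 0.312) = -13.5°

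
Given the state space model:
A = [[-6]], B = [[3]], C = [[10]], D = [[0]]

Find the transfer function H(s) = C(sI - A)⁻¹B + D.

(sI - A)⁻¹ = 1/(s + 6). H(s) = 10 × 3/(s + 6) + 0 = 30/(s + 6).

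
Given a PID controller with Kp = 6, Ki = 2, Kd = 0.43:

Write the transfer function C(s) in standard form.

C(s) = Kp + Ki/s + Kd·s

Substituting values: C(s) = 6 + 2/s + 0.43s = (0.43s² + 6s + 2)/s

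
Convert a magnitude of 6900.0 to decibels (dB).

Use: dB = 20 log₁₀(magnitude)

dB = 20 log₁₀(6900.0) = 76.8 dB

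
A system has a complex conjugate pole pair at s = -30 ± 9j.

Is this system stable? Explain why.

Real part of poles is -30 (< 0, left half-plane). Stable.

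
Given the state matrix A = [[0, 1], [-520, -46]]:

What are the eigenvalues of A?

det(A - λI) = λ² - (-46)λ + 520 = (λ - (-26))(λ - (-20)). Eigenvalues: -26, -20.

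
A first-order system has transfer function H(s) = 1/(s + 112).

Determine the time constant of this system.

For H(s) = 1/(s + 1/τ), the pole is at -1/τ = -112, so τ = 1/112 = 0.0089 s.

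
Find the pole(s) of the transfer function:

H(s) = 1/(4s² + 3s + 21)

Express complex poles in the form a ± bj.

Discriminant = 3² - 4×4×21 = 9 - 336 = -327 < 0, so the poles are a complex conjugate pair s = (-3 ± j√327)/(2×4). Real part = -3/(2×4) = -3/8 = -0.375; imaginary part = ±√327/(2×4) ≈ 2.2604. Poles: s = -0.375 ± 2.2604j.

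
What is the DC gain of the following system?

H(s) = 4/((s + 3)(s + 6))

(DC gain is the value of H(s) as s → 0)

DC gain = H(0) = 4/(3 × 6) = 4/18 = 0.2222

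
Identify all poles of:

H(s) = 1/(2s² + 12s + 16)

Discriminant = 12² - 4×2×16 = 144 - 128 = 16 > 0, so two distinct real poles. Using quadratic formula: s = (-12 ± √16)/(2×2) = (-12 ± √16)/4, with √16 = 4. s₁ = -8/4 = -2, s₂ = -16/4 = -4. Poles: s₁ = -2, s₂ = -4.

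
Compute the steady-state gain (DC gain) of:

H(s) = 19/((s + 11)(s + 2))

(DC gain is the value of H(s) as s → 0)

DC gain = H(0) = 19/(11 × 2) = 19/22 = 0.8636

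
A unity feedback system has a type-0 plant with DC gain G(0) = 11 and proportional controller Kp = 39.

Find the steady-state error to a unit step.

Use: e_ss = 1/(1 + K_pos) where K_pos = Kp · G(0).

K_pos = Kp · G(0) = 39 × 11 = 429. e_ss = 1/(1 + 429) = 0.0023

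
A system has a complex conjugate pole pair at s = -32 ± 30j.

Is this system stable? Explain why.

Real part of poles is -32 (< 0, left half-plane). Stable.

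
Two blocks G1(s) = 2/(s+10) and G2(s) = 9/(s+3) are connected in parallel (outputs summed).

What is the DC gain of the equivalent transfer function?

Parallel: G_eq = G1 + G2. DC gain = G1(0) + G2(0) = 2/10 + 9/3 = 0.2 + 3 = 3.2.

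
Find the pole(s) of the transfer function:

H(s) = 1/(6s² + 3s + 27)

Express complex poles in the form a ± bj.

Discriminant = 3² - 4×6×27 = 9 - 648 = -639 < 0, so the poles are a complex conjugate pair s = (-3 ± j√639)/(2×6). Real part = -3/(2×6) = -3/12 = -0.25; imaginary part = ±√639/(2×6) ≈ 2.1065. Poles: s = -0.25 ± 2.1065j.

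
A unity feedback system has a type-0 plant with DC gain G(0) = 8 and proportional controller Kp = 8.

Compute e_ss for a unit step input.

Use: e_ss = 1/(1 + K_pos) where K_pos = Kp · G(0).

K_pos = Kp · G(0) = 8 × 8 = 64. e_ss = 1/(1 + 64) = 0.0154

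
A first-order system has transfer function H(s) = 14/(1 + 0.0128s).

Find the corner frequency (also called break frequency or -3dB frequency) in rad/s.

Corner frequency = 1/τ = 1/0.0128 = 78.125 rad/s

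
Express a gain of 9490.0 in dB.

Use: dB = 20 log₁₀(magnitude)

dB = 20 log₁₀(9490.0) = 79.5 dB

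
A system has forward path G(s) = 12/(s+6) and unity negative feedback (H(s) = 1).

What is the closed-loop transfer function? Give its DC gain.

T(s) = G/(1+GH) = [12/(s+6)] / [1 + 12/(s+6)] = 12/(s+6+12) = 12/(s+18). DC gain = 12/18 = 0.6667.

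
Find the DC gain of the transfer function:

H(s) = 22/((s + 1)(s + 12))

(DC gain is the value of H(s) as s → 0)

DC gain = H(0) = 22/(1 × 12) = 22/12 = 1.8333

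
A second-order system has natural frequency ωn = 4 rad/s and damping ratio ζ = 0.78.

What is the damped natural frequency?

ωd = ωn√(1 - ζ²) = 4√(1 - 0.78²) = 2.5 rad/s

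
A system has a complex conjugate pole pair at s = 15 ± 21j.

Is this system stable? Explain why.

Real part of poles is 15 (> 0, right half-plane). Unstable.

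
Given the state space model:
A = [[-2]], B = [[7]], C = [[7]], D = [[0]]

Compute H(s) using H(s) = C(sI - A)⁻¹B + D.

(sI - A)⁻¹ = 1/(s + 2). H(s) = 7 × 7/(s + 2) + 0 = 49/(s + 2).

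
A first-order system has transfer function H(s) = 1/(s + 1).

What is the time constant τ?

For H(s) = 1/(s + 1/τ), the pole is at -1/τ = -1, so τ = 1/1 = 1 s.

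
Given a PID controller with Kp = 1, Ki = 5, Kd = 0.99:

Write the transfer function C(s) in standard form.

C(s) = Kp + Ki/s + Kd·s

Substituting values: C(s) = 1 + 5/s + 0.99s = (0.99s² + s + 5)/s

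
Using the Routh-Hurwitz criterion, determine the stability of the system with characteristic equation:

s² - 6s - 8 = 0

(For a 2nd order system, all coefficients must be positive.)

Coefficients: 1, -6, -8. b=-6, c=-8 not positive, so system is unstable.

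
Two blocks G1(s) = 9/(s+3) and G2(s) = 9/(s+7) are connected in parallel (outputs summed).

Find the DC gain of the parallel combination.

Parallel: G_eq = G1 + G2. DC gain = G1(0) + G2(0) = 9/3 + 9/7 = 3 + 1.2857 = 4.2857.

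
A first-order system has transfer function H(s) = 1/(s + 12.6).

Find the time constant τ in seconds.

For H(s) = 1/(s + 1/τ), the pole is at -1/τ = -12.6, so τ = 1/12.6 = 0.0794 s.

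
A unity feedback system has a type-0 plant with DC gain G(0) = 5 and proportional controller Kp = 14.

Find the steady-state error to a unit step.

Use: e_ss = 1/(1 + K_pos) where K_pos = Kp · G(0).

K_pos = Kp · G(0) = 14 × 5 = 70. e_ss = 1/(1 + 70) = 0.0141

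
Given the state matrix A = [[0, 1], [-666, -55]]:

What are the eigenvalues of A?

det(A - λI) = λ² - (-55)λ + 666 = (λ - (-18))(λ - (-37)). Eigenvalues: -18, -37.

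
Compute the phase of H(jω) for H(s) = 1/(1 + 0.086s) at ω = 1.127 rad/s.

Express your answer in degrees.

Phase = -arctan(ωτ) = -arctan(1.127 × 0.086) = -5.5°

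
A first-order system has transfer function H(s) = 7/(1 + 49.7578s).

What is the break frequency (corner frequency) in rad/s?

Corner frequency = 1/τ = 1/49.7578 = 0.02 rad/s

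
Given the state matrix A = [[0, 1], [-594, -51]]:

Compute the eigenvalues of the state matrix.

det(A - λI) = λ² - (-51)λ + 594 = (λ - (-33))(λ - (-18)). Eigenvalues: -33, -18.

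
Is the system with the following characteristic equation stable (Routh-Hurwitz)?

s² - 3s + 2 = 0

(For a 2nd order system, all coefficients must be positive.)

Coefficients: 1, -3, 2. b=-3 not positive, so system is unstable.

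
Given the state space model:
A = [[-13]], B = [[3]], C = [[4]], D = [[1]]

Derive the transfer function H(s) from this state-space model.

(sI - A)⁻¹ = 1/(s + 13). H(s) = 4×3/(s + 13) + 1 = (s + 25)/(s + 13).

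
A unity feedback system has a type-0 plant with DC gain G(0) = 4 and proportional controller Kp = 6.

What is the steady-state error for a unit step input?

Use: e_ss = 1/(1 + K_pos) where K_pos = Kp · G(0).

K_pos = Kp · G(0) = 6 × 4 = 24. e_ss = 1/(1 + 24) = 0.04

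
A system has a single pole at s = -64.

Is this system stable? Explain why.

Pole at s = -64 is in the left half-plane. Stable.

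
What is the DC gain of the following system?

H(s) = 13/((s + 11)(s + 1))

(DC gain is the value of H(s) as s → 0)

DC gain = H(0) = 13/(11 × 1) = 13/11 = 1.1818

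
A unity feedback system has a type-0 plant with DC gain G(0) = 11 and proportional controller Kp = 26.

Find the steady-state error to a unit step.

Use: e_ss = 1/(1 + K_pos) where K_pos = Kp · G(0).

K_pos = Kp · G(0) = 26 × 11 = 286. e_ss = 1/(1 + 286) = 0.0035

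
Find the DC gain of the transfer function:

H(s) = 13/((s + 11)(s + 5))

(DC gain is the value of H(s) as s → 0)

DC gain = H(0) = 13/(11 × 5) = 13/55 = 0.2364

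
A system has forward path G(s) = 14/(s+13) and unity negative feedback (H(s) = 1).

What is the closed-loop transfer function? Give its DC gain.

T(s) = G/(1+GH) = [14/(s+13)] / [1 + 14/(s+13)] = 14/(s+13+14) = 14/(s+27). DC gain = 14/27 = 0.5185.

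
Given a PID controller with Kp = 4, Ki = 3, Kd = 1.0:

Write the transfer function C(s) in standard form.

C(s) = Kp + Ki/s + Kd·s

Substituting values: C(s) = 4 + 3/s + 1.0s = (s² + 4s + 3)/s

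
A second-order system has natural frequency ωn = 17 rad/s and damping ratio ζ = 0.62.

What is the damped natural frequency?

ωd = ωn√(1 - ζ²) = 17√(1 - 0.62²) = 13.34 rad/s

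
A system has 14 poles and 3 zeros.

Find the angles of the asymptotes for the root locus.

n - m = 14 - 3 = 11. Angles: θk = (2k + 1)·180°/11 = 16.36°, 49.09°, 81.82°, 114.55°, 147.27°, 180°, 212.73°, 245.45°, 278.18°, 310.91°, 343.64°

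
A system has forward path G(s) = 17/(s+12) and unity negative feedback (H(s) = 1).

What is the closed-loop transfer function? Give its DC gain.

T(s) = G/(1+GH) = [17/(s+12)] / [1 + 17/(s+12)] = 17/(s+12+17) = 17/(s+29). DC gain = 17/29 = 0.5862.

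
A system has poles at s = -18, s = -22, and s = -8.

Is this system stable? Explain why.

All poles are in the left half-plane. System is stable.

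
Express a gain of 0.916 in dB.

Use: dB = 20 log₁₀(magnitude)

dB = 20 log₁₀(0.916) = -0.8 dB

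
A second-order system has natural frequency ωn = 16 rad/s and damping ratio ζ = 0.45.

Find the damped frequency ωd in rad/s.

ωd = ωn√(1 - ζ²) = 16√(1 - 0.45²) = 14.29 rad/s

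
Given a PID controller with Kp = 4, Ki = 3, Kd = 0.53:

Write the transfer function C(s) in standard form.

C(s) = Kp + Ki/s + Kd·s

Substituting values: C(s) = 4 + 3/s + 0.53s = (0.53s² + 4s + 3)/s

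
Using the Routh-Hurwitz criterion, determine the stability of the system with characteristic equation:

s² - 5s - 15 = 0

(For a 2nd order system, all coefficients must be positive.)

Coefficients: 1, -5, -15. b=-5, c=-15 not positive, so system is unstable.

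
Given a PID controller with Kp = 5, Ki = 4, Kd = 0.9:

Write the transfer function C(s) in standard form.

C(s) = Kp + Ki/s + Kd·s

Substituting values: C(s) = 5 + 4/s + 0.9s = (0.9s² + 5s + 4)/s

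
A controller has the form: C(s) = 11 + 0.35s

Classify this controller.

This is a Proportional-Derivative (PD) controller.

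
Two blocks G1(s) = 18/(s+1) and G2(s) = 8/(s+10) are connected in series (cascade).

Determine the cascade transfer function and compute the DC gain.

Series: multiply transfer functions. G_eq = 18/(s+1) × 8/(s+10) = 144/((s+1)(s+10)). DC gain = 144/(1×10) = 14.4.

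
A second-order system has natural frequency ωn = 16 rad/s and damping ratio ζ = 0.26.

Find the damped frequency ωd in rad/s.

ωd = ωn√(1 - ζ²) = 16√(1 - 0.26²) = 15.45 rad/s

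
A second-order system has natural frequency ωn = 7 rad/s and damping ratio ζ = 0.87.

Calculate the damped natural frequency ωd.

ωd = ωn√(1 - ζ²) = 7√(1 - 0.87²) = 3.45 rad/s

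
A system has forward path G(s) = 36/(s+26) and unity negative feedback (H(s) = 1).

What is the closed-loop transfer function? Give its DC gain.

T(s) = G/(1+GH) = [36/(s+26)] / [1 + 36/(s+26)] = 36/(s+26+36) = 36/(s+62). DC gain = 36/62 = 0.5806.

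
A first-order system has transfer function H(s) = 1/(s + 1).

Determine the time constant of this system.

For H(s) = 1/(s + 1/τ), the pole is at -1/τ = -1, so τ = 1/1 = 1 s.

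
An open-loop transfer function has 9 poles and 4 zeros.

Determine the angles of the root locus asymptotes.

n - m = 9 - 4 = 5. Angles: θk = (2k + 1)·180°/5 = 36°, 108°, 180°, 252°, 324°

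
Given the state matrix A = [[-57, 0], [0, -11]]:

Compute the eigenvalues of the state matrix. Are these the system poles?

For diagonal matrix, eigenvalues are diagonal entries: λ₁ = -57, λ₂ = -11. Eigenvalues of A = system poles.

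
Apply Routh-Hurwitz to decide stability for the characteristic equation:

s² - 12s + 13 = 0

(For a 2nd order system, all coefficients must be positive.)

Coefficients: 1, -12, 13. b=-12 not positive, so system is unstable.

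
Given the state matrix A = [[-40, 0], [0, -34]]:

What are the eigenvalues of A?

For diagonal matrix, eigenvalues are diagonal entries: λ₁ = -40, λ₂ = -34.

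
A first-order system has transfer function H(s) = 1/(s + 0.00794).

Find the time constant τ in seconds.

For H(s) = 1/(s + 1/τ), the pole is at -1/τ = -0.00794, so τ = 1/0.00794 = 125.9 s.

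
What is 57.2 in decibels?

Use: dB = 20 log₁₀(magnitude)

dB = 20 log₁₀(57.2) = 35.1 dB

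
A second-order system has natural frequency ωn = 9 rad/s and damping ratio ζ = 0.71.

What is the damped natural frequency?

ωd = ωn√(1 - ζ²) = 9√(1 - 0.71²) = 6.34 rad/s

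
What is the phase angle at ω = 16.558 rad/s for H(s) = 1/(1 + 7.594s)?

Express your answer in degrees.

Phase = -arctan(ωτ) = -arctan(16.558 × 7.594) = -89.5°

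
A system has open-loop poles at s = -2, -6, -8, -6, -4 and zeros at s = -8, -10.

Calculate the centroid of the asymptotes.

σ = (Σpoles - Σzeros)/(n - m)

σ = (Σpoles - Σzeros)/(n - m) = (-26 - (-18))/(5 - 2) = -8/3 = -2.67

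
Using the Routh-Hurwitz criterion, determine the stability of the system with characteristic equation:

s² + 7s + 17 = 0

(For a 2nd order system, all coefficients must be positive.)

Coefficients: 1, 7, 17. All positive, so system is stable.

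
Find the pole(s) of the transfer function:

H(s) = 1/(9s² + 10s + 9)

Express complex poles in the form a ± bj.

Discriminant = 10² - 4×9×9 = 100 - 324 = -224 < 0, so the poles are a complex conjugate pair s = (-10 ± j√224)/(2×9). Real part = -10/(2×9) = -10/18 ≈ -0.5556; imaginary part = ±√224/(2×9) ≈ 0.8315. Poles: s = -0.5556 ± 0.8315j.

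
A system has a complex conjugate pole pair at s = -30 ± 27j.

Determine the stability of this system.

Real part of poles is -30 (< 0, left half-plane). Stable.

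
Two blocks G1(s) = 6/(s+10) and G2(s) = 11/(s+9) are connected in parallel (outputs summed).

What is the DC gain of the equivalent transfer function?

Parallel: G_eq = G1 + G2. DC gain = G1(0) + G2(0) = 6/10 + 11/9 = 0.6 + 1.2222 = 1.8222.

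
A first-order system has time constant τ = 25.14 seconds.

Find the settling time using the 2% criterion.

For first-order system, 2% settling time ≈ 4τ = 4 × 25.14 = 100.56 s.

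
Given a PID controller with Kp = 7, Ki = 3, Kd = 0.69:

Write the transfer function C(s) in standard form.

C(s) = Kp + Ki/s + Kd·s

Substituting values: C(s) = 7 + 3/s + 0.69s = (0.69s² + 7s + 3)/s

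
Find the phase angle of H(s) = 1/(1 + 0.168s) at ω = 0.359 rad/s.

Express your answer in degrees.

Phase = -arctan(ωτ) = -arctan(0.359 × 0.168) = -3.5°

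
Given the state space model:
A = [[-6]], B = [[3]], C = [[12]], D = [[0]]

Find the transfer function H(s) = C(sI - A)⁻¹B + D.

(sI - A)⁻¹ = 1/(s + 6). H(s) = 12 × 3/(s + 6) + 0 = 36/(s + 6).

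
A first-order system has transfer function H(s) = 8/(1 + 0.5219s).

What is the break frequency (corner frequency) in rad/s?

Corner frequency = 1/τ = 1/0.5219 = 1.916 rad/s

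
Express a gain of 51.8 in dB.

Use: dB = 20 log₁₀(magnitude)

dB = 20 log₁₀(51.8) = 34.3 dB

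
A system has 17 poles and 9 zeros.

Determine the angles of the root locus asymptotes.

n - m = 17 - 9 = 8. Angles: θk = (2k + 1)·180°/8 = 22.5°, 67.5°, 112.5°, 157.5°, 202.5°, 247.5°, 292.5°, 337.5°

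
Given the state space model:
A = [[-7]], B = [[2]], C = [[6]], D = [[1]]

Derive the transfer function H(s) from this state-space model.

(sI - A)⁻¹ = 1/(s + 7). H(s) = 6×2/(s + 7) + 1 = (s + 19)/(s + 7).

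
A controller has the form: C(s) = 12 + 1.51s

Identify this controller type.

This is a Proportional-Derivative (PD) controller.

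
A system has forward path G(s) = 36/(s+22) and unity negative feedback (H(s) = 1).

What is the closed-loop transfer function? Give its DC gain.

T(s) = G/(1+GH) = [36/(s+22)] / [1 + 36/(s+22)] = 36/(s+22+36) = 36/(s+58). DC gain = 36/58 = 0.6207.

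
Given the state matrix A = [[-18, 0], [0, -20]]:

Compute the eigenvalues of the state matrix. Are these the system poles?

For diagonal matrix, eigenvalues are diagonal entries: λ₁ = -18, λ₂ = -20. Eigenvalues of A = system poles.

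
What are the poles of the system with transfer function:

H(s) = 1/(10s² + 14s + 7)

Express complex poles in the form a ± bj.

Discriminant = 14² - 4×10×7 = 196 - 280 = -84 < 0, so the poles are a complex conjugate pair s = (-14 ± j√84)/(2×10). Real part = -14/(2×10) = -14/20 = -0.7; imaginary part = ±√84/(2×10) ≈ 0.4583. Poles: s = -0.7 ± 0.4583j.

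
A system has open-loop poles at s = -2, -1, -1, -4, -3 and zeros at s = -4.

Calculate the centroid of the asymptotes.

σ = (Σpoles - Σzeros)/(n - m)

σ = (Σpoles - Σzeros)/(n - m) = (-11 - (-4))/(5 - 1) = -7/4 = -1.75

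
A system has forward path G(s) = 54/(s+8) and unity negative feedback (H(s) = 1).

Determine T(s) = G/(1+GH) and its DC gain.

T(s) = G/(1+GH) = [54/(s+8)] / [1 + 54/(s+8)] = 54/(s+8+54) = 54/(s+62). DC gain = 54/62 = 0.8710.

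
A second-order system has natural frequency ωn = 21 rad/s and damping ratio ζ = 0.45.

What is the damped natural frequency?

ωd = ωn√(1 - ζ²) = 21√(1 - 0.45²) = 18.75 rad/s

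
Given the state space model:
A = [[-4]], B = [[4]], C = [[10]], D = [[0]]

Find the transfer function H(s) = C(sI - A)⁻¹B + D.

(sI - A)⁻¹ = 1/(s + 4). H(s) = 10 × 4/(s + 4) + 0 = 40/(s + 4).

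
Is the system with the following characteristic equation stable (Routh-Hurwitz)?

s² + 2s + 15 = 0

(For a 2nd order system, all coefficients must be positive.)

Coefficients: 1, 2, 15. All positive, so system is stable.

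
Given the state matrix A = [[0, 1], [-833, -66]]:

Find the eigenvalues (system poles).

det(A - λI) = λ² - (-66)λ + 833 = (λ - (-49))(λ - (-17)). Eigenvalues: -49, -17.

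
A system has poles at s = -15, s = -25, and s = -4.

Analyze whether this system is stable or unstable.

All poles are in the left half-plane. System is stable.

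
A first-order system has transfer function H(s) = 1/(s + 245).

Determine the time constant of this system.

For H(s) = 1/(s + 1/τ), the pole is at -1/τ = -245, so τ = 1/245 = 0.0041 s.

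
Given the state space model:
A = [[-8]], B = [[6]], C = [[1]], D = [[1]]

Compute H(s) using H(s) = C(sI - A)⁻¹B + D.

(sI - A)⁻¹ = 1/(s + 8). H(s) = 1×6/(s + 8) + 1 = (s + 14)/(s + 8).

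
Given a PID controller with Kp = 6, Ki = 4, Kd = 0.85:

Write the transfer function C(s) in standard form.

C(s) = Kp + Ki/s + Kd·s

Substituting values: C(s) = 6 + 4/s + 0.85s = (0.85s² + 6s + 4)/s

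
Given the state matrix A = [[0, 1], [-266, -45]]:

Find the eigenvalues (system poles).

det(A - λI) = λ² - (-45)λ + 266 = (λ - (-38))(λ - (-7)). Eigenvalues: -38, -7.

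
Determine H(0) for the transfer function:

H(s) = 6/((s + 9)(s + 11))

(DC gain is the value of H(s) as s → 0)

DC gain = H(0) = 6/(9 × 11) = 6/99 = 0.0606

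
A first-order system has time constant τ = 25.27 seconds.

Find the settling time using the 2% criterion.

For first-order system, 2% settling time ≈ 4τ = 4 × 25.27 = 101.08 s.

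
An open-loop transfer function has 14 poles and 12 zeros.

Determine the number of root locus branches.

Root locus has n branches where n = number of poles = 14.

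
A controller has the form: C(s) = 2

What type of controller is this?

This is a Proportional (P) controller.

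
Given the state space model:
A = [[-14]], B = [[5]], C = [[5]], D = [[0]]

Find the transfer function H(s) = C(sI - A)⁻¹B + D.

(sI - A)⁻¹ = 1/(s + 14). H(s) = 5 × 5/(s + 14) + 0 = 25/(s + 14).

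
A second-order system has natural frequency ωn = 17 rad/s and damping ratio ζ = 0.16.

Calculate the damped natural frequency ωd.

ωd = ωn√(1 - ζ²) = 17√(1 - 0.16²) = 16.78 rad/s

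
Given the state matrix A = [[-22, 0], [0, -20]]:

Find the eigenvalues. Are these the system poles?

For diagonal matrix, eigenvalues are diagonal entries: λ₁ = -22, λ₂ = -20. Eigenvalues of A = system poles.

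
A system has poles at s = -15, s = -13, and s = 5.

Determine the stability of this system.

Pole(s) at s = 5 are not in the left half-plane. System is unstable.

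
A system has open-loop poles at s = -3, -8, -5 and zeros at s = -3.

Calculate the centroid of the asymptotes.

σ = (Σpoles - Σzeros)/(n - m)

σ = (Σpoles - Σzeros)/(n - m) = (-16 - (-3))/(3 - 1) = -13/2 = -6.5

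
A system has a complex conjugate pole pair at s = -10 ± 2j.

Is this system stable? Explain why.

Real part of poles is -10 (< 0, left half-plane). Stable.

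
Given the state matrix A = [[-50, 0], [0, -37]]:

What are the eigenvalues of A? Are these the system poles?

For diagonal matrix, eigenvalues are diagonal entries: λ₁ = -50, λ₂ = -37. Eigenvalues of A = system poles.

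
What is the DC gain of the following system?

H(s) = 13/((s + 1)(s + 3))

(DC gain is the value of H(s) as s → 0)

DC gain = H(0) = 13/(1 × 3) = 13/3 = 4.3333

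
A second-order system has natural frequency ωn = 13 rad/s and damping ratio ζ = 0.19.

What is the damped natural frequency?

ωd = ωn√(1 - ζ²) = 13√(1 - 0.19²) = 12.76 rad/s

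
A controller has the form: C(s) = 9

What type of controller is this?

This is a Proportional (P) controller.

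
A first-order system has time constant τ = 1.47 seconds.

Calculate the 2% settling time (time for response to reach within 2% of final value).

For first-order system, 2% settling time ≈ 4τ = 4 × 1.47 = 5.88 s.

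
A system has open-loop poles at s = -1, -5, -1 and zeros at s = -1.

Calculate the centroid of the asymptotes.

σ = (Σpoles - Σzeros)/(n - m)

σ = (Σpoles - Σzeros)/(n - m) = (-7 - (-1))/(3 - 1) = -6/2 = -3.0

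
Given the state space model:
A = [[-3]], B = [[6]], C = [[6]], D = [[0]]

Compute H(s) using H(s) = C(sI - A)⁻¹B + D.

(sI - A)⁻¹ = 1/(s + 3). H(s) = 6 × 6/(s + 3) + 0 = 36/(s + 3).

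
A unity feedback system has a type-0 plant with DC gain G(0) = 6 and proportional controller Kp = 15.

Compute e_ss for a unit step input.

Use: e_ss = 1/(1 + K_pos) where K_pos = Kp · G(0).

K_pos = Kp · G(0) = 15 × 6 = 90. e_ss = 1/(1 + 90) = 0.0110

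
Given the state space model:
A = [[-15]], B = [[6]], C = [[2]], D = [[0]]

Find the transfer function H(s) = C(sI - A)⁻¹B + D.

(sI - A)⁻¹ = 1/(s + 15). H(s) = 2 × 6/(s + 15) + 0 = 12/(s + 15).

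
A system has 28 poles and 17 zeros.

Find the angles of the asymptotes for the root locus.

n - m = 28 - 17 = 11. Angles: θk = (2k + 1)·180°/11 = 16.36°, 49.09°, 81.82°, 114.55°, 147.27°, 180°, 212.73°, 245.45°, 278.18°, 310.91°, 343.64°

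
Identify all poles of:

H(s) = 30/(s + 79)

Pole is where denominator = 0: s + 79 = 0, so s = -79.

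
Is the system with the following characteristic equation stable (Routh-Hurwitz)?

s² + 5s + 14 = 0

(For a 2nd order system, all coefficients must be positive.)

Coefficients: 1, 5, 14. All positive, so system is stable.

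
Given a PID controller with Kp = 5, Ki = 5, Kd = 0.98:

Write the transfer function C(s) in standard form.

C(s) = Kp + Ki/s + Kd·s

Substituting values: C(s) = 5 + 5/s + 0.98s = (0.98s² + 5s + 5)/s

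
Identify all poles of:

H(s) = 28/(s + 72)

Pole is where denominator = 0: s + 72 = 0, so s = -72.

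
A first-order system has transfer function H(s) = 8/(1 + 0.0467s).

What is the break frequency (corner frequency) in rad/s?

Corner frequency = 1/τ = 1/0.0467 = 21.413 rad/s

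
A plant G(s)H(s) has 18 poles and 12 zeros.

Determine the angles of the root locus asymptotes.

n - m = 18 - 12 = 6. Angles: θk = (2k + 1)·180°/6 = 30°, 90°, 150°, 210°, 270°, 330°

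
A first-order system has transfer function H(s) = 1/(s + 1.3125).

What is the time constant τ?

For H(s) = 1/(s + 1/τ), the pole is at -1/τ = -1.3125, so τ = 1/1.3125 = 0.7619 s.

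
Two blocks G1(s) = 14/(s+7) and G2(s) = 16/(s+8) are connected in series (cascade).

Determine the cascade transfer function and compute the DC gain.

Series: multiply transfer functions. G_eq = 14/(s+7) × 16/(s+8) = 224/((s+7)(s+8)). DC gain = 224/(7×8) = 4.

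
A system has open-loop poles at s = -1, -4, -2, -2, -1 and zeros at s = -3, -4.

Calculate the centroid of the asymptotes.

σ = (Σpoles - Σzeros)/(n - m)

σ = (Σpoles - Σzeros)/(n - m) = (-10 - (-7))/(5 - 2) = -3/3 = -1.0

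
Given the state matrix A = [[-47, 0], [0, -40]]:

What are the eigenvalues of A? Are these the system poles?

For diagonal matrix, eigenvalues are diagonal entries: λ₁ = -47, λ₂ = -40. Eigenvalues of A = system poles.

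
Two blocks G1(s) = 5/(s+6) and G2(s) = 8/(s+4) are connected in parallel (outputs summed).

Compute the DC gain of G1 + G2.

Parallel: G_eq = G1 + G2. DC gain = G1(0) + G2(0) = 5/6 + 8/4 = 0.8333 + 2 = 2.8333.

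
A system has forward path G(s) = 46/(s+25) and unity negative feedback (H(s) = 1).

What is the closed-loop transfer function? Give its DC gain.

T(s) = G/(1+GH) = [46/(s+25)] / [1 + 46/(s+25)] = 46/(s+25+46) = 46/(s+71). DC gain = 46/71 = 0.6479.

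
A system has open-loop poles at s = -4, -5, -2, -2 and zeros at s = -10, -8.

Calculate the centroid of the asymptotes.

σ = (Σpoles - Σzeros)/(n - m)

σ = (Σpoles - Σzeros)/(n - m) = (-13 - (-18))/(4 - 2) = 5/2 = 2.5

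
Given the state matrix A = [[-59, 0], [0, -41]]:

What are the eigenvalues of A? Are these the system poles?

For diagonal matrix, eigenvalues are diagonal entries: λ₁ = -59, λ₂ = -41. Eigenvalues of A = system poles.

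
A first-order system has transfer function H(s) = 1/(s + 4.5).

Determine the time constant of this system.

For H(s) = 1/(s + 1/τ), the pole is at -1/τ = -4.5, so τ = 1/4.5 = 0.2222 s.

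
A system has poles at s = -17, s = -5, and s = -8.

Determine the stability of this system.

All poles are in the left half-plane. System is stable.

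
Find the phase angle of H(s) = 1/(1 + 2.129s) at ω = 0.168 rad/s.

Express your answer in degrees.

Phase = -arctan(ωτ) = -arctan(0.168 × 2.129) = -19.7°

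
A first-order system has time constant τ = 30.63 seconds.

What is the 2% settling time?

For first-order system, 2% settling time ≈ 4τ = 4 × 30.63 = 122.52 s.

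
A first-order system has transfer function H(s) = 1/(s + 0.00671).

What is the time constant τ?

For H(s) = 1/(s + 1/τ), the pole is at -1/τ = -0.00671, so τ = 1/0.00671 = 149 s.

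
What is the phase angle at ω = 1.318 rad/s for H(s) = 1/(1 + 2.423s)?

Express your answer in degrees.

Phase = -arctan(ωτ) = -arctan(1.318 × 2.423) = -72.6°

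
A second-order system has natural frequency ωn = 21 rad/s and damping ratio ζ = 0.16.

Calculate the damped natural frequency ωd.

ωd = ωn√(1 - ζ²) = 21√(1 - 0.16²) = 20.73 rad/s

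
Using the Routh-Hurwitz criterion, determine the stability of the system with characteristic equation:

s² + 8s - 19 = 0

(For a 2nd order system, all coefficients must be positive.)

Coefficients: 1, 8, -19. c=-19 not positive, so system is unstable.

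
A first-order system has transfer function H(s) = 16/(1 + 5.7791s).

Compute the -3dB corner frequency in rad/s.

Corner frequency = 1/τ = 1/5.7791 = 0.173 rad/s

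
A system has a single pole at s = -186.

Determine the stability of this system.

Pole at s = -186 is in the left half-plane. Stable.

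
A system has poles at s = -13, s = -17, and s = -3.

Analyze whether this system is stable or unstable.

All poles are in the left half-plane. System is stable.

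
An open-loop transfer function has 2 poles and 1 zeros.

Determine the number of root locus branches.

Root locus has n branches where n = number of poles = 2.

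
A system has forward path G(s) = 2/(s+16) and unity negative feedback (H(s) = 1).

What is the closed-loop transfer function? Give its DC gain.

T(s) = G/(1+GH) = [2/(s+16)] / [1 + 2/(s+16)] = 2/(s+16+2) = 2/(s+18). DC gain = 2/18 = 0.1111.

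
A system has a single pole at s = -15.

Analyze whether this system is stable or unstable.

Pole at s = -15 is in the left half-plane. Stable.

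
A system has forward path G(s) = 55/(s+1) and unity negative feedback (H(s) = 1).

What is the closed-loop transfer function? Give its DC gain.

T(s) = G/(1+GH) = [55/(s+1)] / [1 + 55/(s+1)] = 55/(s+1+55) = 55/(s+56). DC gain = 55/56 = 0.9821.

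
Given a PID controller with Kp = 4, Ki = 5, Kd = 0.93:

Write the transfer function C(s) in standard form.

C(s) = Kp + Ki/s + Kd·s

Substituting values: C(s) = 4 + 5/s + 0.93s = (0.93s² + 4s + 5)/s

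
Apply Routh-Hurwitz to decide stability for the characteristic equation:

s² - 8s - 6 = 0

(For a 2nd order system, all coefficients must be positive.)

Coefficients: 1, -8, -6. b=-8, c=-6 not positive, so system is unstable.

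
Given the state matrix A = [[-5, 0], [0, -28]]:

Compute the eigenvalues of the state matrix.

For diagonal matrix, eigenvalues are diagonal entries: λ₁ = -5, λ₂ = -28.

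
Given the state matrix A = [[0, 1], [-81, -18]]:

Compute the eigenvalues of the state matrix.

det(A - λI) = λ² - (-18)λ + 81 = (λ - (-9))(λ - (-9)). Eigenvalues: -9, -9.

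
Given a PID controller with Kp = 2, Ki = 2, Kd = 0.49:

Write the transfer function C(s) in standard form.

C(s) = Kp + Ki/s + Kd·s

Substituting values: C(s) = 2 + 2/s + 0.49s = (0.49s² + 2s + 2)/s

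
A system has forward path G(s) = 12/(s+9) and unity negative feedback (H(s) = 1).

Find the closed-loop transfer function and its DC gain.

T(s) = G/(1+GH) = [12/(s+9)] / [1 + 12/(s+9)] = 12/(s+9+12) = 12/(s+21). DC gain = 12/21 = 0.5714.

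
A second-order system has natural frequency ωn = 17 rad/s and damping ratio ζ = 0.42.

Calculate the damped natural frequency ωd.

ωd = ωn√(1 - ζ²) = 17√(1 - 0.42²) = 15.43 rad/s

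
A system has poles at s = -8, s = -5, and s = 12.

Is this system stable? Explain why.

Pole(s) at s = 12 are not in the left half-plane. System is unstable.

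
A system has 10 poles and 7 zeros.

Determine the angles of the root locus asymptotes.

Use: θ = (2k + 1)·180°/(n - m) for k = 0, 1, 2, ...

n - m = 10 - 7 = 3. Angles: θk = (2k + 1)·180°/3 = 60°, 180°, 300°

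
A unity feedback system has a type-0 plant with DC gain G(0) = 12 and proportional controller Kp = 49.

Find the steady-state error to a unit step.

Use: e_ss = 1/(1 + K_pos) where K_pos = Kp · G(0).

K_pos = Kp · G(0) = 49 × 12 = 588. e_ss = 1/(1 + 588) = 0.0017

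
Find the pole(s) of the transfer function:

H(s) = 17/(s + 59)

Pole is where denominator = 0: s + 59 = 0, so s = -59.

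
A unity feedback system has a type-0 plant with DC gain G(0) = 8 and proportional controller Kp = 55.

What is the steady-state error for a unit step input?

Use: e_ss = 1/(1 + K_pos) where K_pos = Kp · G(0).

K_pos = Kp · G(0) = 55 × 8 = 440. e_ss = 1/(1 + 440) = 0.0023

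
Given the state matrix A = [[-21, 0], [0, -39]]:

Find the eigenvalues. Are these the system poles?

For diagonal matrix, eigenvalues are diagonal entries: λ₁ = -21, λ₂ = -39. Eigenvalues of A = system poles.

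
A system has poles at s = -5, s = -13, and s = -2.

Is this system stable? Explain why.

All poles are in the left half-plane. System is stable.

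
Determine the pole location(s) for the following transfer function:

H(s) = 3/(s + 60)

Pole is where denominator = 0: s + 60 = 0, so s = -60.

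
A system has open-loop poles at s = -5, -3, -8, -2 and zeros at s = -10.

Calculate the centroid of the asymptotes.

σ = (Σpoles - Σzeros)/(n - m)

σ = (Σpoles - Σzeros)/(n - m) = (-18 - (-10))/(4 - 1) = -8/3 = -2.67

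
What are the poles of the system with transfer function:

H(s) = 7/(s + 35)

Pole is where denominator = 0: s + 35 = 0, so s = -35.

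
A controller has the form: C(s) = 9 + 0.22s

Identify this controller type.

This is a Proportional-Derivative (PD) controller.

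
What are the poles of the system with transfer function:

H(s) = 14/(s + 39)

Pole is where denominator = 0: s + 39 = 0, so s = -39.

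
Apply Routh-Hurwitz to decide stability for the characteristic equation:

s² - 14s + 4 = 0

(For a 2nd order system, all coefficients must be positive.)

Coefficients: 1, -14, 4. b=-14 not positive, so system is unstable.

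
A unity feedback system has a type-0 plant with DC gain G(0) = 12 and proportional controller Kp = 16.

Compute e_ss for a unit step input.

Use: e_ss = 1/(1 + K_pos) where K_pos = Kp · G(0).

K_pos = Kp · G(0) = 16 × 12 = 192. e_ss = 1/(1 + 192) = 0.0052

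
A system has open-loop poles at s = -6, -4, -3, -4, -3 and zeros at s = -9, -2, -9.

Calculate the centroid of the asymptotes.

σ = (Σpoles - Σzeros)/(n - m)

σ = (Σpoles - Σzeros)/(n - m) = (-20 - (-20))/(5 - 3) = 0/2 = 0.0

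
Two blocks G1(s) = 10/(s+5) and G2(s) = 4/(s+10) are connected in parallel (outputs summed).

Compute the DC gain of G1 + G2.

Parallel: G_eq = G1 + G2. DC gain = G1(0) + G2(0) = 10/5 + 4/10 = 2 + 0.4 = 2.4.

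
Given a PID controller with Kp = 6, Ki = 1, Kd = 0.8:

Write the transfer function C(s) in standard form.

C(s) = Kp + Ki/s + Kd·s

Substituting values: C(s) = 6 + 1/s + 0.8s = (0.8s² + 6s + 1)/s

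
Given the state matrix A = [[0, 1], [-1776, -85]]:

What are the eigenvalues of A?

det(A - λI) = λ² - (-85)λ + 1776 = (λ - (-37))(λ - (-48)). Eigenvalues: -37, -48.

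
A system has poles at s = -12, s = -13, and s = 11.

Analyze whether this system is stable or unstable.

Pole(s) at s = 11 are not in the left half-plane. System is unstable.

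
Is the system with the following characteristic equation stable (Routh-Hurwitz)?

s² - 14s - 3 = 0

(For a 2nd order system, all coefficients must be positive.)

Coefficients: 1, -14, -3. b=-14, c=-3 not positive, so system is unstable.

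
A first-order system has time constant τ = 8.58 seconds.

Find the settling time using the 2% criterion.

For first-order system, 2% settling time ≈ 4τ = 4 × 8.58 = 34.32 s.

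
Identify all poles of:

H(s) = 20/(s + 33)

Pole is where denominator = 0: s + 33 = 0, so s = -33.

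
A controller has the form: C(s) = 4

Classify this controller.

This is a Proportional (P) controller.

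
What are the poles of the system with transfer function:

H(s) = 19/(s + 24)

Pole is where denominator = 0: s + 24 = 0, so s = -24.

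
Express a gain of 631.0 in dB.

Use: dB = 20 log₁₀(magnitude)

dB = 20 log₁₀(631.0) = 56.0 dB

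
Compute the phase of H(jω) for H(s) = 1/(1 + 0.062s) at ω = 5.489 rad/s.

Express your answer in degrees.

Phase = -arctan(ωτ) = -arctan(5.489 × 0.062) = -18.8°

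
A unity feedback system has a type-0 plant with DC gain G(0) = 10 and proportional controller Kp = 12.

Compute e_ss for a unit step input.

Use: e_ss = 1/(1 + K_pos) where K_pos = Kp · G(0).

K_pos = Kp · G(0) = 12 × 10 = 120. e_ss = 1/(1 + 120) = 0.0083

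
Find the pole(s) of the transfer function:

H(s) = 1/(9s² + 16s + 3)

Discriminant = 16² - 4×9×3 = 256 - 108 = 148 > 0, so two distinct real poles. Using quadratic formula: s = (-16 ± √148)/(2×9) = (-16 ± √148)/18, with √148 ≈ 12.1655. s₁ ≈ -0.2130, s₂ ≈ -1.5648. Poles: s₁ = -0.2130, s₂ = -1.5648.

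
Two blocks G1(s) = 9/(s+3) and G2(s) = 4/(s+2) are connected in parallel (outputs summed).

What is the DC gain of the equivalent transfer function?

Parallel: G_eq = G1 + G2. DC gain = G1(0) + G2(0) = 9/3 + 4/2 = 3 + 2 = 5.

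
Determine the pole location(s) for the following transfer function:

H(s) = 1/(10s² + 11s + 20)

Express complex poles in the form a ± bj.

Discriminant = 11² - 4×10×20 = 121 - 800 = -679 < 0, so the poles are a complex conjugate pair s = (-11 ± j√679)/(2×10). Real part = -11/(2×10) = -11/20 = -0.55; imaginary part = ±√679/(2×10) ≈ 1.3029. Poles: s = -0.55 ± 1.3029j.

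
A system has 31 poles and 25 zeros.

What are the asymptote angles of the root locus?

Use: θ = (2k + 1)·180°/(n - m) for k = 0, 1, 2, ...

n - m = 31 - 25 = 6. Angles: θk = (2k + 1)·180°/6 = 30°, 90°, 150°, 210°, 270°, 330°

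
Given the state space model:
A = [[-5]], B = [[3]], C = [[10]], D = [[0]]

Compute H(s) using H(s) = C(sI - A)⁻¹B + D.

(sI - A)⁻¹ = 1/(s + 5). H(s) = 10 × 3/(s + 5) + 0 = 30/(s + 5).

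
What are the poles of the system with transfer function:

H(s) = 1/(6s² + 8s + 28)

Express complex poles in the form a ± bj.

Discriminant = 8² - 4×6×28 = 64 - 672 = -608 < 0, so the poles are a complex conjugate pair s = (-8 ± j√608)/(2×6). Real part = -8/(2×6) = -8/12 ≈ -0.6667; imaginary part = ±√608/(2×6) ≈ 2.0548. Poles: s = -0.6667 ± 2.0548j.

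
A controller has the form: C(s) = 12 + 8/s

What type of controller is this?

This is a Proportional-Integral (PI) controller.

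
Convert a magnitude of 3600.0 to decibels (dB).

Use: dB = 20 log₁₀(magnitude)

dB = 20 log₁₀(3600.0) = 71.1 dB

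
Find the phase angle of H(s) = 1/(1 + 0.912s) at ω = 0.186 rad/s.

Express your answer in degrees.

Phase = -arctan(ωτ) = -arctan(0.186 × 0.912) = -9.6°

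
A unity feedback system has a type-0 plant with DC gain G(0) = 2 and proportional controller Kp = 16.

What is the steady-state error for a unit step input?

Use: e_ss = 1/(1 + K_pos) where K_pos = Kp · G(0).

K_pos = Kp · G(0) = 16 × 2 = 32. e_ss = 1/(1 + 32) = 0.0303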